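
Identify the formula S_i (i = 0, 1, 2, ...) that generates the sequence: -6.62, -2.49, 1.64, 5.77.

Check differences: -2.49 - -6.62 = 4.13
1.64 - -2.49 = 4.13
Common difference d = 4.13.
First term a = -6.62.
Formula: S_i = -6.62 + 4.13*i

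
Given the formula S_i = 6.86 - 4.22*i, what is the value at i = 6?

S_6 = 6.86 + -4.22*6 = 6.86 + -25.32 = -18.46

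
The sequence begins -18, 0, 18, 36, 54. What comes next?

Differences: 0 - -18 = 18
This is an arithmetic sequence with common difference d = 18.
Next term = 54 + 18 = 72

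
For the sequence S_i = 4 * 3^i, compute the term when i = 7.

S_7 = 4 * 3^7 = 4 * 2187 = 8748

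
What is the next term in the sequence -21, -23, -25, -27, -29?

Differences: -23 - -21 = -2
This is an arithmetic sequence with common difference d = -2.
Next term = -29 + -2 = -31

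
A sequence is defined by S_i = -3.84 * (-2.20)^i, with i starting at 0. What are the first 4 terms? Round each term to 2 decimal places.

This is a geometric sequence.
i=0: S_0 = -3.84 * (-2.2)^0 = -3.84
i=1: S_1 = -3.84 * (-2.2)^1 ≈ 8.45
i=2: S_2 = -3.84 * (-2.2)^2 ≈ -18.59
i=3: S_3 = -3.84 * (-2.2)^3 ≈ 40.89
The first 4 terms are: [-3.84, 8.45, -18.59, 40.89]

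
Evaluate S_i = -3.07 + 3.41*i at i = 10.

S_10 = -3.07 + 3.41*10 = -3.07 + 34.1 = 31.03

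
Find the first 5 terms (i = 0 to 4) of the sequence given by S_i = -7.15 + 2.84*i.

This is an arithmetic sequence.
i=0: S_0 = -7.15 + 2.84*0 = -7.15
i=1: S_1 = -7.15 + 2.84*1 = -4.31
i=2: S_2 = -7.15 + 2.84*2 = -1.47
i=3: S_3 = -7.15 + 2.84*3 = 1.37
i=4: S_4 = -7.15 + 2.84*4 = 4.21
The first 5 terms are: [-7.15, -4.31, -1.47, 1.37, 4.21]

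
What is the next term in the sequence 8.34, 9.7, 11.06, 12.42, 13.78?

Differences: 9.7 - 8.34 = 1.36
This is an arithmetic sequence with common difference d = 1.36.
Next term = 13.78 + 1.36 = 15.14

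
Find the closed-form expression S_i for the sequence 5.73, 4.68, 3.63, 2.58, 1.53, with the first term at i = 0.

Check differences: 4.68 - 5.73 = -1.05
3.63 - 4.68 = -1.05
Common difference d = -1.05.
First term a = 5.73.
Formula: S_i = 5.73 - 1.05*i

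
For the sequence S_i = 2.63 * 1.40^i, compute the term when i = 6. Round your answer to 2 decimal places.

S_6 = 2.63 * 1.4^6 ≈ 2.63 * 7.5295 ≈ 19.8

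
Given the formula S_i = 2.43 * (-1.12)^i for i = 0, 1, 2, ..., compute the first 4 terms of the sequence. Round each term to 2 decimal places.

This is a geometric sequence.
i=0: S_0 = 2.43 * (-1.12)^0 = 2.43
i=1: S_1 = 2.43 * (-1.12)^1 ≈ -2.72
i=2: S_2 = 2.43 * (-1.12)^2 ≈ 3.05
i=3: S_3 = 2.43 * (-1.12)^3 ≈ -3.41
The first 4 terms are: [2.43, -2.72, 3.05, -3.41]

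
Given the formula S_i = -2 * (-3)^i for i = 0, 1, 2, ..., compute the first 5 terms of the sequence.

This is a geometric sequence.
i=0: S_0 = -2 * (-3)^0 = -2
i=1: S_1 = -2 * (-3)^1 = 6
i=2: S_2 = -2 * (-3)^2 = -18
i=3: S_3 = -2 * (-3)^3 = 54
i=4: S_4 = -2 * (-3)^4 = -162
The first 5 terms are: [-2, 6, -18, 54, -162]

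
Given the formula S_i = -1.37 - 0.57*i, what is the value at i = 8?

S_8 = -1.37 + -0.57*8 = -1.37 + -4.56 = -5.93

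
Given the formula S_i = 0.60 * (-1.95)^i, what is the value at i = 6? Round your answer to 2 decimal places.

S_6 = 0.6 * (-1.95)^6 ≈ 0.6 * 54.9804 ≈ 32.99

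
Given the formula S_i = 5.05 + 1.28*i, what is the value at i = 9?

S_9 = 5.05 + 1.28*9 = 5.05 + 11.52 = 16.57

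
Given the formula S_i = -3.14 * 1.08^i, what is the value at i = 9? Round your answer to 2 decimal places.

S_9 = -3.14 * 1.08^9 ≈ -3.14 * 1.999 ≈ -6.28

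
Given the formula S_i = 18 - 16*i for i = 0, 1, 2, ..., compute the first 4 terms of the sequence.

This is an arithmetic sequence.
i=0: S_0 = 18 + -16*0 = 18
i=1: S_1 = 18 + -16*1 = 2
i=2: S_2 = 18 + -16*2 = -14
i=3: S_3 = 18 + -16*3 = -30
The first 4 terms are: [18, 2, -14, -30]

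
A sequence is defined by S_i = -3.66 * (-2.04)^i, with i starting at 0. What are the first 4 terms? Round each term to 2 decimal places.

This is a geometric sequence.
i=0: S_0 = -3.66 * (-2.04)^0 = -3.66
i=1: S_1 = -3.66 * (-2.04)^1 ≈ 7.47
i=2: S_2 = -3.66 * (-2.04)^2 ≈ -15.23
i=3: S_3 = -3.66 * (-2.04)^3 ≈ 31.07
The first 4 terms are: [-3.66, 7.47, -15.23, 31.07]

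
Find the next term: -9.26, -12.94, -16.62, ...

Differences: -12.94 - -9.26 = -3.68
This is an arithmetic sequence with common difference d = -3.68.
Next term = -16.62 + -3.68 = -20.3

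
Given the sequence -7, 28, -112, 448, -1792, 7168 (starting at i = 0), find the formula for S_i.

Check ratios: 28 / -7 = -4.0
Common ratio r = -4.
First term a = -7.
Formula: S_i = -7 * (-4)^i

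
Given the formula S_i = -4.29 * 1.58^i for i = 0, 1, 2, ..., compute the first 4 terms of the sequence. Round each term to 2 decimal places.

This is a geometric sequence.
i=0: S_0 = -4.29 * 1.58^0 = -4.29
i=1: S_1 = -4.29 * 1.58^1 ≈ -6.78
i=2: S_2 = -4.29 * 1.58^2 ≈ -10.71
i=3: S_3 = -4.29 * 1.58^3 ≈ -16.92
The first 4 terms are: [-4.29, -6.78, -10.71, -16.92]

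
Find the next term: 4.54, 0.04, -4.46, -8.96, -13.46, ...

Differences: 0.04 - 4.54 = -4.5
This is an arithmetic sequence with common difference d = -4.5.
Next term = -13.46 + -4.5 = -17.96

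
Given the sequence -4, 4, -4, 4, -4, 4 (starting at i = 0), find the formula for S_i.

Check ratios: 4 / -4 = -1.0
Common ratio r = -1.
First term a = -4.
Formula: S_i = -4 * (-1)^i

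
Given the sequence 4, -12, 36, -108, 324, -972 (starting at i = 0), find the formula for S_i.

Check ratios: -12 / 4 = -3.0
Common ratio r = -3.
First term a = 4.
Formula: S_i = 4 * (-3)^i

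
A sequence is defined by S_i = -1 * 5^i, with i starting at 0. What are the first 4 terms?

This is a geometric sequence.
i=0: S_0 = -1 * 5^0 = -1
i=1: S_1 = -1 * 5^1 = -5
i=2: S_2 = -1 * 5^2 = -25
i=3: S_3 = -1 * 5^3 = -125
The first 4 terms are: [-1, -5, -25, -125]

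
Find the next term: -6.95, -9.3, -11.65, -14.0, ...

Differences: -9.3 - -6.95 = -2.35
This is an arithmetic sequence with common difference d = -2.35.
Next term = -14.0 + -2.35 = -16.35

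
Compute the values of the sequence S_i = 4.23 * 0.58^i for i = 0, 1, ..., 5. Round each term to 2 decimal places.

This is a geometric sequence.
i=0: S_0 = 4.23 * 0.58^0 = 4.23
i=1: S_1 = 4.23 * 0.58^1 ≈ 2.45
i=2: S_2 = 4.23 * 0.58^2 ≈ 1.42
i=3: S_3 = 4.23 * 0.58^3 ≈ 0.83
i=4: S_4 = 4.23 * 0.58^4 ≈ 0.48
i=5: S_5 = 4.23 * 0.58^5 ≈ 0.28
The first 6 terms are: [4.23, 2.45, 1.42, 0.83, 0.48, 0.28]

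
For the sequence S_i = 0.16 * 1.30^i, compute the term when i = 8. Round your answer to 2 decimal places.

S_8 = 0.16 * 1.3^8 ≈ 0.16 * 8.1573 ≈ 1.31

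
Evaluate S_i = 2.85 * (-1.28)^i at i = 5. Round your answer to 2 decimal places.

S_5 = 2.85 * (-1.28)^5 ≈ 2.85 * -3.436 ≈ -9.79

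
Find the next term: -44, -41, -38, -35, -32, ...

Differences: -41 - -44 = 3
This is an arithmetic sequence with common difference d = 3.
Next term = -32 + 3 = -29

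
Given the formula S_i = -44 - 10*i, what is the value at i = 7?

S_7 = -44 + -10*7 = -44 + -70 = -114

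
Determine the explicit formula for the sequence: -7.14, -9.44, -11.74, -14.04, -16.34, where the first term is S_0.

Check differences: -9.44 - -7.14 = -2.3
-11.74 - -9.44 = -2.3
Common difference d = -2.3.
First term a = -7.14.
Formula: S_i = -7.14 - 2.30*i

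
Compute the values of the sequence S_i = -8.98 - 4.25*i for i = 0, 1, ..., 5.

This is an arithmetic sequence.
i=0: S_0 = -8.98 + -4.25*0 = -8.98
i=1: S_1 = -8.98 + -4.25*1 = -13.23
i=2: S_2 = -8.98 + -4.25*2 = -17.48
i=3: S_3 = -8.98 + -4.25*3 = -21.73
i=4: S_4 = -8.98 + -4.25*4 = -25.98
i=5: S_5 = -8.98 + -4.25*5 = -30.23
The first 6 terms are: [-8.98, -13.23, -17.48, -21.73, -25.98, -30.23]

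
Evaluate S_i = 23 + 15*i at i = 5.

S_5 = 23 + 15*5 = 23 + 75 = 98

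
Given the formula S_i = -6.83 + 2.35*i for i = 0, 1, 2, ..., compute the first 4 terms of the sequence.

This is an arithmetic sequence.
i=0: S_0 = -6.83 + 2.35*0 = -6.83
i=1: S_1 = -6.83 + 2.35*1 = -4.48
i=2: S_2 = -6.83 + 2.35*2 = -2.13
i=3: S_3 = -6.83 + 2.35*3 = 0.22
The first 4 terms are: [-6.83, -4.48, -2.13, 0.22]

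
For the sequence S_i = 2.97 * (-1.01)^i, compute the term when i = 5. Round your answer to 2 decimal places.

S_5 = 2.97 * (-1.01)^5 ≈ 2.97 * -1.051 ≈ -3.12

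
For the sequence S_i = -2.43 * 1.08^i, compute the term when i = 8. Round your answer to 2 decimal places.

S_8 = -2.43 * 1.08^8 ≈ -2.43 * 1.8509 ≈ -4.5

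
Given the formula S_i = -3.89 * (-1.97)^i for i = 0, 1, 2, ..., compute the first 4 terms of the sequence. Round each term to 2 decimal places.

This is a geometric sequence.
i=0: S_0 = -3.89 * (-1.97)^0 = -3.89
i=1: S_1 = -3.89 * (-1.97)^1 ≈ 7.66
i=2: S_2 = -3.89 * (-1.97)^2 ≈ -15.1
i=3: S_3 = -3.89 * (-1.97)^3 ≈ 29.74
The first 4 terms are: [-3.89, 7.66, -15.1, 29.74]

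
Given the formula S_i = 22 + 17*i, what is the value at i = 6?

S_6 = 22 + 17*6 = 22 + 102 = 124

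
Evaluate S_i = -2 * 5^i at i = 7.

S_7 = -2 * 5^7 = -2 * 78125 = -156250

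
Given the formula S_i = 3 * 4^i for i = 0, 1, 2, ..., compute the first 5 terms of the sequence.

This is a geometric sequence.
i=0: S_0 = 3 * 4^0 = 3
i=1: S_1 = 3 * 4^1 = 12
i=2: S_2 = 3 * 4^2 = 48
i=3: S_3 = 3 * 4^3 = 192
i=4: S_4 = 3 * 4^4 = 768
The first 5 terms are: [3, 12, 48, 192, 768]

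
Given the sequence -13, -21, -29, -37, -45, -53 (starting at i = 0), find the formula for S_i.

Check differences: -21 - -13 = -8
-29 - -21 = -8
Common difference d = -8.
First term a = -13.
Formula: S_i = -13 - 8*i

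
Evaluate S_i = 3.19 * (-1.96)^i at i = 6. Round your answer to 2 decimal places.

S_6 = 3.19 * (-1.96)^6 ≈ 3.19 * 56.6939 ≈ 180.85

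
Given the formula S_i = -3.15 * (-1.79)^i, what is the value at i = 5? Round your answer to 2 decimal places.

S_5 = -3.15 * (-1.79)^5 ≈ -3.15 * -18.3766 ≈ 57.89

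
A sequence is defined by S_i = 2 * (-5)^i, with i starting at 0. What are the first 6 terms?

This is a geometric sequence.
i=0: S_0 = 2 * (-5)^0 = 2
i=1: S_1 = 2 * (-5)^1 = -10
i=2: S_2 = 2 * (-5)^2 = 50
i=3: S_3 = 2 * (-5)^3 = -250
i=4: S_4 = 2 * (-5)^4 = 1250
i=5: S_5 = 2 * (-5)^5 = -6250
The first 6 terms are: [2, -10, 50, -250, 1250, -6250]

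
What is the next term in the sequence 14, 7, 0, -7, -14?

Differences: 7 - 14 = -7
This is an arithmetic sequence with common difference d = -7.
Next term = -14 + -7 = -21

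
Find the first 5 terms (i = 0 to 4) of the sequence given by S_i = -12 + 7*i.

This is an arithmetic sequence.
i=0: S_0 = -12 + 7*0 = -12
i=1: S_1 = -12 + 7*1 = -5
i=2: S_2 = -12 + 7*2 = 2
i=3: S_3 = -12 + 7*3 = 9
i=4: S_4 = -12 + 7*4 = 16
The first 5 terms are: [-12, -5, 2, 9, 16]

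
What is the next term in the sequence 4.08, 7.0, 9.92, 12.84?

Differences: 7.0 - 4.08 = 2.92
This is an arithmetic sequence with common difference d = 2.92.
Next term = 12.84 + 2.92 = 15.76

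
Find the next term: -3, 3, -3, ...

Ratios: 3 / -3 = -1.0
This is a geometric sequence with common ratio r = -1.
Next term = -3 * -1 = 3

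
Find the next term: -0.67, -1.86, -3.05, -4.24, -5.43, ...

Differences: -1.86 - -0.67 = -1.19
This is an arithmetic sequence with common difference d = -1.19.
Next term = -5.43 + -1.19 = -6.62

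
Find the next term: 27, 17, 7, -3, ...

Differences: 17 - 27 = -10
This is an arithmetic sequence with common difference d = -10.
Next term = -3 + -10 = -13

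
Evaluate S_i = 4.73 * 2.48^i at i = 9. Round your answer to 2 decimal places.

S_9 = 4.73 * 2.48^9 ≈ 4.73 * 3548.666 ≈ 16785.19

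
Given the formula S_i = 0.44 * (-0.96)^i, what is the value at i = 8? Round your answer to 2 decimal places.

S_8 = 0.44 * (-0.96)^8 ≈ 0.44 * 0.7214 ≈ 0.32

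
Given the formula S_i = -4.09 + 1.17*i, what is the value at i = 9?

S_9 = -4.09 + 1.17*9 = -4.09 + 10.53 = 6.44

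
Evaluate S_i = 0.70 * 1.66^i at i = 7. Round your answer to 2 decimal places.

S_7 = 0.7 * 1.66^7 ≈ 0.7 * 34.7341 ≈ 24.31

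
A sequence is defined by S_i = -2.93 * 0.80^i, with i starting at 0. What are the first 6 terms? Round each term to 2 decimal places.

This is a geometric sequence.
i=0: S_0 = -2.93 * 0.8^0 = -2.93
i=1: S_1 = -2.93 * 0.8^1 ≈ -2.34
i=2: S_2 = -2.93 * 0.8^2 ≈ -1.88
i=3: S_3 = -2.93 * 0.8^3 ≈ -1.5
i=4: S_4 = -2.93 * 0.8^4 ≈ -1.2
i=5: S_5 = -2.93 * 0.8^5 ≈ -0.96
The first 6 terms are: [-2.93, -2.34, -1.88, -1.5, -1.2, -0.96]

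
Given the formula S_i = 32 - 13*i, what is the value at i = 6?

S_6 = 32 + -13*6 = 32 + -78 = -46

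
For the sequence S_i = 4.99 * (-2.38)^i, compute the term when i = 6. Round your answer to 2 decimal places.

S_6 = 4.99 * (-2.38)^6 ≈ 4.99 * 181.7447 ≈ 906.91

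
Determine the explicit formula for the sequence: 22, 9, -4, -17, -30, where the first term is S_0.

Check differences: 9 - 22 = -13
-4 - 9 = -13
Common difference d = -13.
First term a = 22.
Formula: S_i = 22 - 13*i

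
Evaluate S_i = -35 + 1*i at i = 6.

S_6 = -35 + 1*6 = -35 + 6 = -29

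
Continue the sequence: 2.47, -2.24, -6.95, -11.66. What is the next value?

Differences: -2.24 - 2.47 = -4.71
This is an arithmetic sequence with common difference d = -4.71.
Next term = -11.66 + -4.71 = -16.37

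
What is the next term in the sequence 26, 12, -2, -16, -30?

Differences: 12 - 26 = -14
This is an arithmetic sequence with common difference d = -14.
Next term = -30 + -14 = -44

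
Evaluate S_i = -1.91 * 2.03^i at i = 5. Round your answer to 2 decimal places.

S_5 = -1.91 * 2.03^5 ≈ -1.91 * 34.4731 ≈ -65.84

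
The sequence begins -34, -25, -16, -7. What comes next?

Differences: -25 - -34 = 9
This is an arithmetic sequence with common difference d = 9.
Next term = -7 + 9 = 2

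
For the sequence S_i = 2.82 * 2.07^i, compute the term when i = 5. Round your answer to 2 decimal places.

S_5 = 2.82 * 2.07^5 ≈ 2.82 * 38.006 ≈ 107.18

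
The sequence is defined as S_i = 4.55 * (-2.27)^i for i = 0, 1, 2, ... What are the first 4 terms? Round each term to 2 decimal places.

This is a geometric sequence.
i=0: S_0 = 4.55 * (-2.27)^0 = 4.55
i=1: S_1 = 4.55 * (-2.27)^1 ≈ -10.33
i=2: S_2 = 4.55 * (-2.27)^2 ≈ 23.45
i=3: S_3 = 4.55 * (-2.27)^3 ≈ -53.22
The first 4 terms are: [4.55, -10.33, 23.45, -53.22]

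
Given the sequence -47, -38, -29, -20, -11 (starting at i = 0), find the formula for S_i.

Check differences: -38 - -47 = 9
-29 - -38 = 9
Common difference d = 9.
First term a = -47.
Formula: S_i = -47 + 9*i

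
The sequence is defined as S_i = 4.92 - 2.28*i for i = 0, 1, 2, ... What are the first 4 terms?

This is an arithmetic sequence.
i=0: S_0 = 4.92 + -2.28*0 = 4.92
i=1: S_1 = 4.92 + -2.28*1 = 2.64
i=2: S_2 = 4.92 + -2.28*2 = 0.36
i=3: S_3 = 4.92 + -2.28*3 = -1.92
The first 4 terms are: [4.92, 2.64, 0.36, -1.92]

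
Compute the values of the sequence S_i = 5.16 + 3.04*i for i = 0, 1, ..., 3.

This is an arithmetic sequence.
i=0: S_0 = 5.16 + 3.04*0 = 5.16
i=1: S_1 = 5.16 + 3.04*1 = 8.2
i=2: S_2 = 5.16 + 3.04*2 = 11.24
i=3: S_3 = 5.16 + 3.04*3 = 14.28
The first 4 terms are: [5.16, 8.2, 11.24, 14.28]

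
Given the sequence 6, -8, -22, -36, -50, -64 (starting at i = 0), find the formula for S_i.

Check differences: -8 - 6 = -14
-22 - -8 = -14
Common difference d = -14.
First term a = 6.
Formula: S_i = 6 - 14*i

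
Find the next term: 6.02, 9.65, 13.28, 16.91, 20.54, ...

Differences: 9.65 - 6.02 = 3.63
This is an arithmetic sequence with common difference d = 3.63.
Next term = 20.54 + 3.63 = 24.17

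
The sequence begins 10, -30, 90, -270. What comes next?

Ratios: -30 / 10 = -3.0
This is a geometric sequence with common ratio r = -3.
Next term = -270 * -3 = 810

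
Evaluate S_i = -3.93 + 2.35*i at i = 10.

S_10 = -3.93 + 2.35*10 = -3.93 + 23.5 = 19.57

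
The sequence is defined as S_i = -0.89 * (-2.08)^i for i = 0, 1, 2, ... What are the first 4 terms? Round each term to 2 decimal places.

This is a geometric sequence.
i=0: S_0 = -0.89 * (-2.08)^0 = -0.89
i=1: S_1 = -0.89 * (-2.08)^1 ≈ 1.85
i=2: S_2 = -0.89 * (-2.08)^2 ≈ -3.85
i=3: S_3 = -0.89 * (-2.08)^3 ≈ 8.01
The first 4 terms are: [-0.89, 1.85, -3.85, 8.01]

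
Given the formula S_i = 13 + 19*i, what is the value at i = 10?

S_10 = 13 + 19*10 = 13 + 190 = 203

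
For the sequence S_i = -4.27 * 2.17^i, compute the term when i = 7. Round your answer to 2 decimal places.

S_7 = -4.27 * 2.17^7 ≈ -4.27 * 226.5782 ≈ -967.49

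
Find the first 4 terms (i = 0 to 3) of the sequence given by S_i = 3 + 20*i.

This is an arithmetic sequence.
i=0: S_0 = 3 + 20*0 = 3
i=1: S_1 = 3 + 20*1 = 23
i=2: S_2 = 3 + 20*2 = 43
i=3: S_3 = 3 + 20*3 = 63
The first 4 terms are: [3, 23, 43, 63]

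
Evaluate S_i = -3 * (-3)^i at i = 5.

S_5 = -3 * (-3)^5 = -3 * -243 = 729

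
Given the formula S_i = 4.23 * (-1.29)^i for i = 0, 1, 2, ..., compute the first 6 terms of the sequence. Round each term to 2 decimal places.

This is a geometric sequence.
i=0: S_0 = 4.23 * (-1.29)^0 = 4.23
i=1: S_1 = 4.23 * (-1.29)^1 ≈ -5.46
i=2: S_2 = 4.23 * (-1.29)^2 ≈ 7.04
i=3: S_3 = 4.23 * (-1.29)^3 ≈ -9.08
i=4: S_4 = 4.23 * (-1.29)^4 ≈ 11.71
i=5: S_5 = 4.23 * (-1.29)^5 ≈ -15.11
The first 6 terms are: [4.23, -5.46, 7.04, -9.08, 11.71, -15.11]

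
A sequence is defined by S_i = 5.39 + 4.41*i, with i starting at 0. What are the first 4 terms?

This is an arithmetic sequence.
i=0: S_0 = 5.39 + 4.41*0 = 5.39
i=1: S_1 = 5.39 + 4.41*1 = 9.8
i=2: S_2 = 5.39 + 4.41*2 = 14.21
i=3: S_3 = 5.39 + 4.41*3 = 18.62
The first 4 terms are: [5.39, 9.8, 14.21, 18.62]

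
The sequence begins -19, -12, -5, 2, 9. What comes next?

Differences: -12 - -19 = 7
This is an arithmetic sequence with common difference d = 7.
Next term = 9 + 7 = 16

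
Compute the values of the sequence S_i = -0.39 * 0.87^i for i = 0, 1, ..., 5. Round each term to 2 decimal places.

This is a geometric sequence.
i=0: S_0 = -0.39 * 0.87^0 = -0.39
i=1: S_1 = -0.39 * 0.87^1 ≈ -0.34
i=2: S_2 = -0.39 * 0.87^2 ≈ -0.3
i=3: S_3 = -0.39 * 0.87^3 ≈ -0.26
i=4: S_4 = -0.39 * 0.87^4 ≈ -0.22
i=5: S_5 = -0.39 * 0.87^5 ≈ -0.19
The first 6 terms are: [-0.39, -0.34, -0.3, -0.26, -0.22, -0.19]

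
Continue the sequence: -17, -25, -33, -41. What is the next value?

Differences: -25 - -17 = -8
This is an arithmetic sequence with common difference d = -8.
Next term = -41 + -8 = -49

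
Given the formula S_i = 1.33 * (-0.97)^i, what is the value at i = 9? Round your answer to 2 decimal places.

S_9 = 1.33 * (-0.97)^9 ≈ 1.33 * -0.7602 ≈ -1.01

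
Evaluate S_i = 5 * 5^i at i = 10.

S_10 = 5 * 5^10 = 5 * 9765625 = 48828125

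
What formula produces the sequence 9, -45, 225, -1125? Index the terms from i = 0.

Check ratios: -45 / 9 = -5.0
Common ratio r = -5.
First term a = 9.
Formula: S_i = 9 * (-5)^i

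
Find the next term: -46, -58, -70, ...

Differences: -58 - -46 = -12
This is an arithmetic sequence with common difference d = -12.
Next term = -70 + -12 = -82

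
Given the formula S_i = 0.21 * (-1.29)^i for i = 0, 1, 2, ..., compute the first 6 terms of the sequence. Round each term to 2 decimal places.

This is a geometric sequence.
i=0: S_0 = 0.21 * (-1.29)^0 = 0.21
i=1: S_1 = 0.21 * (-1.29)^1 ≈ -0.27
i=2: S_2 = 0.21 * (-1.29)^2 ≈ 0.35
i=3: S_3 = 0.21 * (-1.29)^3 ≈ -0.45
i=4: S_4 = 0.21 * (-1.29)^4 ≈ 0.58
i=5: S_5 = 0.21 * (-1.29)^5 ≈ -0.75
The first 6 terms are: [0.21, -0.27, 0.35, -0.45, 0.58, -0.75]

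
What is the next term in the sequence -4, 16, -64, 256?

Ratios: 16 / -4 = -4.0
This is a geometric sequence with common ratio r = -4.
Next term = 256 * -4 = -1024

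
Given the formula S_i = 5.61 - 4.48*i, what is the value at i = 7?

S_7 = 5.61 + -4.48*7 = 5.61 + -31.36 = -25.75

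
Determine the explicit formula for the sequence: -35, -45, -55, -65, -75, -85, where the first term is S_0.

Check differences: -45 - -35 = -10
-55 - -45 = -10
Common difference d = -10.
First term a = -35.
Formula: S_i = -35 - 10*i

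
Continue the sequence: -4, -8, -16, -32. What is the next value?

Ratios: -8 / -4 = 2.0
This is a geometric sequence with common ratio r = 2.
Next term = -32 * 2 = -64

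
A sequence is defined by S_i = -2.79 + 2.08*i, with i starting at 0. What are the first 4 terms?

This is an arithmetic sequence.
i=0: S_0 = -2.79 + 2.08*0 = -2.79
i=1: S_1 = -2.79 + 2.08*1 = -0.71
i=2: S_2 = -2.79 + 2.08*2 = 1.37
i=3: S_3 = -2.79 + 2.08*3 = 3.45
The first 4 terms are: [-2.79, -0.71, 1.37, 3.45]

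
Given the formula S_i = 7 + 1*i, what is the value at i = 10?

S_10 = 7 + 1*10 = 7 + 10 = 17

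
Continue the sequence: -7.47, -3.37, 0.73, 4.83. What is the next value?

Differences: -3.37 - -7.47 = 4.1
This is an arithmetic sequence with common difference d = 4.1.
Next term = 4.83 + 4.1 = 8.93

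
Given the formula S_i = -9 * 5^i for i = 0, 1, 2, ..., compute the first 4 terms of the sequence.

This is a geometric sequence.
i=0: S_0 = -9 * 5^0 = -9
i=1: S_1 = -9 * 5^1 = -45
i=2: S_2 = -9 * 5^2 = -225
i=3: S_3 = -9 * 5^3 = -1125
The first 4 terms are: [-9, -45, -225, -1125]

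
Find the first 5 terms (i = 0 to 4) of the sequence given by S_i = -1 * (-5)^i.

This is a geometric sequence.
i=0: S_0 = -1 * (-5)^0 = -1
i=1: S_1 = -1 * (-5)^1 = 5
i=2: S_2 = -1 * (-5)^2 = -25
i=3: S_3 = -1 * (-5)^3 = 125
i=4: S_4 = -1 * (-5)^4 = -625
The first 5 terms are: [-1, 5, -25, 125, -625]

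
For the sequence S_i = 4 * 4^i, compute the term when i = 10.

S_10 = 4 * 4^10 = 4 * 1048576 = 4194304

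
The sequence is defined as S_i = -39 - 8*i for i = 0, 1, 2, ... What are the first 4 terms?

This is an arithmetic sequence.
i=0: S_0 = -39 + -8*0 = -39
i=1: S_1 = -39 + -8*1 = -47
i=2: S_2 = -39 + -8*2 = -55
i=3: S_3 = -39 + -8*3 = -63
The first 4 terms are: [-39, -47, -55, -63]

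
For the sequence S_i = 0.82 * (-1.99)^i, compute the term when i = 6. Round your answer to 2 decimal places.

S_6 = 0.82 * (-1.99)^6 ≈ 0.82 * 62.1038 ≈ 50.93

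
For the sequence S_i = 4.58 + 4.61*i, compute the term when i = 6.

S_6 = 4.58 + 4.61*6 = 4.58 + 27.66 = 32.24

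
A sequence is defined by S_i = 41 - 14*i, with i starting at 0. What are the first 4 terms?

This is an arithmetic sequence.
i=0: S_0 = 41 + -14*0 = 41
i=1: S_1 = 41 + -14*1 = 27
i=2: S_2 = 41 + -14*2 = 13
i=3: S_3 = 41 + -14*3 = -1
The first 4 terms are: [41, 27, 13, -1]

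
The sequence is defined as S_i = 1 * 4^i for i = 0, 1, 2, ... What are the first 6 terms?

This is a geometric sequence.
i=0: S_0 = 1 * 4^0 = 1
i=1: S_1 = 1 * 4^1 = 4
i=2: S_2 = 1 * 4^2 = 16
i=3: S_3 = 1 * 4^3 = 64
i=4: S_4 = 1 * 4^4 = 256
i=5: S_5 = 1 * 4^5 = 1024
The first 6 terms are: [1, 4, 16, 64, 256, 1024]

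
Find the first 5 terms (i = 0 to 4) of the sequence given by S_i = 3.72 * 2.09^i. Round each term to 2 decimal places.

This is a geometric sequence.
i=0: S_0 = 3.72 * 2.09^0 = 3.72
i=1: S_1 = 3.72 * 2.09^1 ≈ 7.77
i=2: S_2 = 3.72 * 2.09^2 ≈ 16.25
i=3: S_3 = 3.72 * 2.09^3 ≈ 33.96
i=4: S_4 = 3.72 * 2.09^4 ≈ 70.98
The first 5 terms are: [3.72, 7.77, 16.25, 33.96, 70.98]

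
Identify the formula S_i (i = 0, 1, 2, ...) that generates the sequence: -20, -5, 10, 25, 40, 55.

Check differences: -5 - -20 = 15
10 - -5 = 15
Common difference d = 15.
First term a = -20.
Formula: S_i = -20 + 15*i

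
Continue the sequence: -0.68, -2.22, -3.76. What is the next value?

Differences: -2.22 - -0.68 = -1.54
This is an arithmetic sequence with common difference d = -1.54.
Next term = -3.76 + -1.54 = -5.3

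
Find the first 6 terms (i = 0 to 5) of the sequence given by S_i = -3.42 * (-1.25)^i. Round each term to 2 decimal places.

This is a geometric sequence.
i=0: S_0 = -3.42 * (-1.25)^0 = -3.42
i=1: S_1 = -3.42 * (-1.25)^1 ≈ 4.28
i=2: S_2 = -3.42 * (-1.25)^2 ≈ -5.34
i=3: S_3 = -3.42 * (-1.25)^3 ≈ 6.68
i=4: S_4 = -3.42 * (-1.25)^4 ≈ -8.35
i=5: S_5 = -3.42 * (-1.25)^5 ≈ 10.44
The first 6 terms are: [-3.42, 4.28, -5.34, 6.68, -8.35, 10.44]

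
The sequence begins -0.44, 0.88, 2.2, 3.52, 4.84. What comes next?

Differences: 0.88 - -0.44 = 1.32
This is an arithmetic sequence with common difference d = 1.32.
Next term = 4.84 + 1.32 = 6.16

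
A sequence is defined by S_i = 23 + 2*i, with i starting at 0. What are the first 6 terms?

This is an arithmetic sequence.
i=0: S_0 = 23 + 2*0 = 23
i=1: S_1 = 23 + 2*1 = 25
i=2: S_2 = 23 + 2*2 = 27
i=3: S_3 = 23 + 2*3 = 29
i=4: S_4 = 23 + 2*4 = 31
i=5: S_5 = 23 + 2*5 = 33
The first 6 terms are: [23, 25, 27, 29, 31, 33]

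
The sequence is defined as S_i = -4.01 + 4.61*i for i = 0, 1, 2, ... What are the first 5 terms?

This is an arithmetic sequence.
i=0: S_0 = -4.01 + 4.61*0 = -4.01
i=1: S_1 = -4.01 + 4.61*1 = 0.6
i=2: S_2 = -4.01 + 4.61*2 = 5.21
i=3: S_3 = -4.01 + 4.61*3 = 9.82
i=4: S_4 = -4.01 + 4.61*4 = 14.43
The first 5 terms are: [-4.01, 0.6, 5.21, 9.82, 14.43]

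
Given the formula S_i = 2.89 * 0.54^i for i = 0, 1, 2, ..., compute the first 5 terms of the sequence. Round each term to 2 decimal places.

This is a geometric sequence.
i=0: S_0 = 2.89 * 0.54^0 = 2.89
i=1: S_1 = 2.89 * 0.54^1 ≈ 1.56
i=2: S_2 = 2.89 * 0.54^2 ≈ 0.84
i=3: S_3 = 2.89 * 0.54^3 ≈ 0.46
i=4: S_4 = 2.89 * 0.54^4 ≈ 0.25
The first 5 terms are: [2.89, 1.56, 0.84, 0.46, 0.25]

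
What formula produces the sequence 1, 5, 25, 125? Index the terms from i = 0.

Check ratios: 5 / 1 = 5.0
Common ratio r = 5.
First term a = 1.
Formula: S_i = 1 * 5^i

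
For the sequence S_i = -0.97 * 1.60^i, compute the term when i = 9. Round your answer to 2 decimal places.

S_9 = -0.97 * 1.6^9 ≈ -0.97 * 68.7195 ≈ -66.66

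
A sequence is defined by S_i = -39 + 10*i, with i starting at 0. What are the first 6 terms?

This is an arithmetic sequence.
i=0: S_0 = -39 + 10*0 = -39
i=1: S_1 = -39 + 10*1 = -29
i=2: S_2 = -39 + 10*2 = -19
i=3: S_3 = -39 + 10*3 = -9
i=4: S_4 = -39 + 10*4 = 1
i=5: S_5 = -39 + 10*5 = 11
The first 6 terms are: [-39, -29, -19, -9, 1, 11]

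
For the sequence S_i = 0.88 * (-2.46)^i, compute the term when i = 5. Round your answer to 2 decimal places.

S_5 = 0.88 * (-2.46)^5 ≈ 0.88 * -90.0898 ≈ -79.28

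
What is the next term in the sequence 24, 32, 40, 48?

Differences: 32 - 24 = 8
This is an arithmetic sequence with common difference d = 8.
Next term = 48 + 8 = 56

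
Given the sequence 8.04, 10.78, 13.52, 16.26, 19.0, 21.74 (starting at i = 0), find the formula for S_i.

Check differences: 10.78 - 8.04 = 2.74
13.52 - 10.78 = 2.74
Common difference d = 2.74.
First term a = 8.04.
Formula: S_i = 8.04 + 2.74*i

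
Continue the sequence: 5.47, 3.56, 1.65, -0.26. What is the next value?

Differences: 3.56 - 5.47 = -1.91
This is an arithmetic sequence with common difference d = -1.91.
Next term = -0.26 + -1.91 = -2.17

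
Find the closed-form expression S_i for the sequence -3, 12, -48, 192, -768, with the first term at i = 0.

Check ratios: 12 / -3 = -4.0
Common ratio r = -4.
First term a = -3.
Formula: S_i = -3 * (-4)^i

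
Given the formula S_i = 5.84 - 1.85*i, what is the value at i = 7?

S_7 = 5.84 + -1.85*7 = 5.84 + -12.95 = -7.11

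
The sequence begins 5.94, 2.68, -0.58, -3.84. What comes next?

Differences: 2.68 - 5.94 = -3.26
This is an arithmetic sequence with common difference d = -3.26.
Next term = -3.84 + -3.26 = -7.1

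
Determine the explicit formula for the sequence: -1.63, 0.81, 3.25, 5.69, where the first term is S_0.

Check differences: 0.81 - -1.63 = 2.44
3.25 - 0.81 = 2.44
Common difference d = 2.44.
First term a = -1.63.
Formula: S_i = -1.63 + 2.44*i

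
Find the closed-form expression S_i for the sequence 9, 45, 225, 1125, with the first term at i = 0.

Check ratios: 45 / 9 = 5.0
Common ratio r = 5.
First term a = 9.
Formula: S_i = 9 * 5^i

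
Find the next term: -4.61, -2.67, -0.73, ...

Differences: -2.67 - -4.61 = 1.94
This is an arithmetic sequence with common difference d = 1.94.
Next term = -0.73 + 1.94 = 1.21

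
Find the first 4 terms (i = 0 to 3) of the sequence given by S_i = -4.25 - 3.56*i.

This is an arithmetic sequence.
i=0: S_0 = -4.25 + -3.56*0 = -4.25
i=1: S_1 = -4.25 + -3.56*1 = -7.81
i=2: S_2 = -4.25 + -3.56*2 = -11.37
i=3: S_3 = -4.25 + -3.56*3 = -14.93
The first 4 terms are: [-4.25, -7.81, -11.37, -14.93]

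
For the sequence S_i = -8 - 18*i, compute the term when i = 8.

S_8 = -8 + -18*8 = -8 + -144 = -152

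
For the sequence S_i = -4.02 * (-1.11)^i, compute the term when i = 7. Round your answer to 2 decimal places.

S_7 = -4.02 * (-1.11)^7 ≈ -4.02 * -2.0762 ≈ 8.35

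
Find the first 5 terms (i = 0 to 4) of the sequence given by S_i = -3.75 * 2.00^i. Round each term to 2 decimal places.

This is a geometric sequence.
i=0: S_0 = -3.75 * 2.0^0 = -3.75
i=1: S_1 = -3.75 * 2.0^1 = -7.5
i=2: S_2 = -3.75 * 2.0^2 = -15.0
i=3: S_3 = -3.75 * 2.0^3 = -30.0
i=4: S_4 = -3.75 * 2.0^4 = -60.0
The first 5 terms are: [-3.75, -7.5, -15.0, -30.0, -60.0]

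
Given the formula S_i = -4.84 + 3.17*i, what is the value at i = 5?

S_5 = -4.84 + 3.17*5 = -4.84 + 15.85 = 11.01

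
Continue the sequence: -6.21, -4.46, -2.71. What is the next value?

Differences: -4.46 - -6.21 = 1.75
This is an arithmetic sequence with common difference d = 1.75.
Next term = -2.71 + 1.75 = -0.96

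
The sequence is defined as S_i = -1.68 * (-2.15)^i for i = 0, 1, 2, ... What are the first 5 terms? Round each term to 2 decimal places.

This is a geometric sequence.
i=0: S_0 = -1.68 * (-2.15)^0 = -1.68
i=1: S_1 = -1.68 * (-2.15)^1 ≈ 3.61
i=2: S_2 = -1.68 * (-2.15)^2 ≈ -7.77
i=3: S_3 = -1.68 * (-2.15)^3 ≈ 16.7
i=4: S_4 = -1.68 * (-2.15)^4 ≈ -35.9
The first 5 terms are: [-1.68, 3.61, -7.77, 16.7, -35.9]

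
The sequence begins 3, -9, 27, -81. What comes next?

Ratios: -9 / 3 = -3.0
This is a geometric sequence with common ratio r = -3.
Next term = -81 * -3 = 243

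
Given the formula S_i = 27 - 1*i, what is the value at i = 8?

S_8 = 27 + -1*8 = 27 + -8 = 19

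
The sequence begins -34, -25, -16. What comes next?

Differences: -25 - -34 = 9
This is an arithmetic sequence with common difference d = 9.
Next term = -16 + 9 = -7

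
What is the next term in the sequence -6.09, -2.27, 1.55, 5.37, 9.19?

Differences: -2.27 - -6.09 = 3.82
This is an arithmetic sequence with common difference d = 3.82.
Next term = 9.19 + 3.82 = 13.01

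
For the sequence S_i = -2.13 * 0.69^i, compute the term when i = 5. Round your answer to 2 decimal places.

S_5 = -2.13 * 0.69^5 ≈ -2.13 * 0.1564 ≈ -0.33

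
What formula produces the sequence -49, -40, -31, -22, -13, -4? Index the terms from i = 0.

Check differences: -40 - -49 = 9
-31 - -40 = 9
Common difference d = 9.
First term a = -49.
Formula: S_i = -49 + 9*i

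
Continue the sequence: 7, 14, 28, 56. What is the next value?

Ratios: 14 / 7 = 2.0
This is a geometric sequence with common ratio r = 2.
Next term = 56 * 2 = 112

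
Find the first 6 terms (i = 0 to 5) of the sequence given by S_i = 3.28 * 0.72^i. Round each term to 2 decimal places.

This is a geometric sequence.
i=0: S_0 = 3.28 * 0.72^0 = 3.28
i=1: S_1 = 3.28 * 0.72^1 ≈ 2.36
i=2: S_2 = 3.28 * 0.72^2 ≈ 1.7
i=3: S_3 = 3.28 * 0.72^3 ≈ 1.22
i=4: S_4 = 3.28 * 0.72^4 ≈ 0.88
i=5: S_5 = 3.28 * 0.72^5 ≈ 0.63
The first 6 terms are: [3.28, 2.36, 1.7, 1.22, 0.88, 0.63]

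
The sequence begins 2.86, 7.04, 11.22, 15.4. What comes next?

Differences: 7.04 - 2.86 = 4.18
This is an arithmetic sequence with common difference d = 4.18.
Next term = 15.4 + 4.18 = 19.58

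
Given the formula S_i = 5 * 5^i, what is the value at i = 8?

S_8 = 5 * 5^8 = 5 * 390625 = 1953125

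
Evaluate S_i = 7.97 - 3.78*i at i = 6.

S_6 = 7.97 + -3.78*6 = 7.97 + -22.68 = -14.71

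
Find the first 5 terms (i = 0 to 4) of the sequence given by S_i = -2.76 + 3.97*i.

This is an arithmetic sequence.
i=0: S_0 = -2.76 + 3.97*0 = -2.76
i=1: S_1 = -2.76 + 3.97*1 = 1.21
i=2: S_2 = -2.76 + 3.97*2 = 5.18
i=3: S_3 = -2.76 + 3.97*3 = 9.15
i=4: S_4 = -2.76 + 3.97*4 = 13.12
The first 5 terms are: [-2.76, 1.21, 5.18, 9.15, 13.12]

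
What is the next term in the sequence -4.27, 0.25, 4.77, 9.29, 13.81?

Differences: 0.25 - -4.27 = 4.52
This is an arithmetic sequence with common difference d = 4.52.
Next term = 13.81 + 4.52 = 18.33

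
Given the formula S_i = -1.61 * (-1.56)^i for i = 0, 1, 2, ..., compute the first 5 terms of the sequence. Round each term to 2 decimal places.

This is a geometric sequence.
i=0: S_0 = -1.61 * (-1.56)^0 = -1.61
i=1: S_1 = -1.61 * (-1.56)^1 ≈ 2.51
i=2: S_2 = -1.61 * (-1.56)^2 ≈ -3.92
i=3: S_3 = -1.61 * (-1.56)^3 ≈ 6.11
i=4: S_4 = -1.61 * (-1.56)^4 ≈ -9.54
The first 5 terms are: [-1.61, 2.51, -3.92, 6.11, -9.54]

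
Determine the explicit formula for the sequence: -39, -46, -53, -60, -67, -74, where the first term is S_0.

Check differences: -46 - -39 = -7
-53 - -46 = -7
Common difference d = -7.
First term a = -39.
Formula: S_i = -39 - 7*i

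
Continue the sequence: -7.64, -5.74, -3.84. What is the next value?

Differences: -5.74 - -7.64 = 1.9
This is an arithmetic sequence with common difference d = 1.9.
Next term = -3.84 + 1.9 = -1.94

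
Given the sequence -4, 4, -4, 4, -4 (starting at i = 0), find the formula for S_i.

Check ratios: 4 / -4 = -1.0
Common ratio r = -1.
First term a = -4.
Formula: S_i = -4 * (-1)^i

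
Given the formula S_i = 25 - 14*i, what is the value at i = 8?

S_8 = 25 + -14*8 = 25 + -112 = -87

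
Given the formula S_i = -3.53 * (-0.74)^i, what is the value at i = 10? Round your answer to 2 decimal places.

S_10 = -3.53 * (-0.74)^10 ≈ -3.53 * 0.0492 ≈ -0.17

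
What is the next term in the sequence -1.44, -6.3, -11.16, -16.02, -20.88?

Differences: -6.3 - -1.44 = -4.86
This is an arithmetic sequence with common difference d = -4.86.
Next term = -20.88 + -4.86 = -25.74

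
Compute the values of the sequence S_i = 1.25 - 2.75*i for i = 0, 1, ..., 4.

This is an arithmetic sequence.
i=0: S_0 = 1.25 + -2.75*0 = 1.25
i=1: S_1 = 1.25 + -2.75*1 = -1.5
i=2: S_2 = 1.25 + -2.75*2 = -4.25
i=3: S_3 = 1.25 + -2.75*3 = -7.0
i=4: S_4 = 1.25 + -2.75*4 = -9.75
The first 5 terms are: [1.25, -1.5, -4.25, -7.0, -9.75]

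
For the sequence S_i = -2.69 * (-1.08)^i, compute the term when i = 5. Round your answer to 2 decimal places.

S_5 = -2.69 * (-1.08)^5 ≈ -2.69 * -1.4693 ≈ 3.95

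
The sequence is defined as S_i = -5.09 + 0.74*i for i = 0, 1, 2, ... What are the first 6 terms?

This is an arithmetic sequence.
i=0: S_0 = -5.09 + 0.74*0 = -5.09
i=1: S_1 = -5.09 + 0.74*1 = -4.35
i=2: S_2 = -5.09 + 0.74*2 = -3.61
i=3: S_3 = -5.09 + 0.74*3 = -2.87
i=4: S_4 = -5.09 + 0.74*4 = -2.13
i=5: S_5 = -5.09 + 0.74*5 = -1.39
The first 6 terms are: [-5.09, -4.35, -3.61, -2.87, -2.13, -1.39]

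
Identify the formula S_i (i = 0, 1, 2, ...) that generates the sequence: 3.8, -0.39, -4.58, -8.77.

Check differences: -0.39 - 3.8 = -4.19
-4.58 - -0.39 = -4.19
Common difference d = -4.19.
First term a = 3.8.
Formula: S_i = 3.80 - 4.19*i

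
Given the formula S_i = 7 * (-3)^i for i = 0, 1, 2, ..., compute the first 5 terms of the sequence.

This is a geometric sequence.
i=0: S_0 = 7 * (-3)^0 = 7
i=1: S_1 = 7 * (-3)^1 = -21
i=2: S_2 = 7 * (-3)^2 = 63
i=3: S_3 = 7 * (-3)^3 = -189
i=4: S_4 = 7 * (-3)^4 = 567
The first 5 terms are: [7, -21, 63, -189, 567]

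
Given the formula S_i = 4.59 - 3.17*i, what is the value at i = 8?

S_8 = 4.59 + -3.17*8 = 4.59 + -25.36 = -20.77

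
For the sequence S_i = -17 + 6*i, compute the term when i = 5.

S_5 = -17 + 6*5 = -17 + 30 = 13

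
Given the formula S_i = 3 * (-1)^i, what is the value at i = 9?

S_9 = 3 * (-1)^9 = 3 * -1 = -3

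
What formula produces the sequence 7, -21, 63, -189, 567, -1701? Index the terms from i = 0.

Check ratios: -21 / 7 = -3.0
Common ratio r = -3.
First term a = 7.
Formula: S_i = 7 * (-3)^i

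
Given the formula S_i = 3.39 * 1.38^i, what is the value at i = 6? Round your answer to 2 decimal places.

S_6 = 3.39 * 1.38^6 ≈ 3.39 * 6.9068 ≈ 23.41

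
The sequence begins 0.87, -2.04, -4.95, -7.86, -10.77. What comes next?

Differences: -2.04 - 0.87 = -2.91
This is an arithmetic sequence with common difference d = -2.91.
Next term = -10.77 + -2.91 = -13.68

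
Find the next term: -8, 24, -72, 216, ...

Ratios: 24 / -8 = -3.0
This is a geometric sequence with common ratio r = -3.
Next term = 216 * -3 = -648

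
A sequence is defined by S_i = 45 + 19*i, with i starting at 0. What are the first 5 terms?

This is an arithmetic sequence.
i=0: S_0 = 45 + 19*0 = 45
i=1: S_1 = 45 + 19*1 = 64
i=2: S_2 = 45 + 19*2 = 83
i=3: S_3 = 45 + 19*3 = 102
i=4: S_4 = 45 + 19*4 = 121
The first 5 terms are: [45, 64, 83, 102, 121]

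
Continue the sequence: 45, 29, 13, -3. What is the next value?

Differences: 29 - 45 = -16
This is an arithmetic sequence with common difference d = -16.
Next term = -3 + -16 = -19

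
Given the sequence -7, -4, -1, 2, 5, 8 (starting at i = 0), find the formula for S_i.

Check differences: -4 - -7 = 3
-1 - -4 = 3
Common difference d = 3.
First term a = -7.
Formula: S_i = -7 + 3*i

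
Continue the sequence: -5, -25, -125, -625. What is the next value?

Ratios: -25 / -5 = 5.0
This is a geometric sequence with common ratio r = 5.
Next term = -625 * 5 = -3125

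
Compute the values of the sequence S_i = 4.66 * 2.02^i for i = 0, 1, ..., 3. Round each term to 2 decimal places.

This is a geometric sequence.
i=0: S_0 = 4.66 * 2.02^0 = 4.66
i=1: S_1 = 4.66 * 2.02^1 ≈ 9.41
i=2: S_2 = 4.66 * 2.02^2 ≈ 19.01
i=3: S_3 = 4.66 * 2.02^3 ≈ 38.41
The first 4 terms are: [4.66, 9.41, 19.01, 38.41]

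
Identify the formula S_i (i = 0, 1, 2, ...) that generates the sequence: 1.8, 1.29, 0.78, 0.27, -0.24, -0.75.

Check differences: 1.29 - 1.8 = -0.51
0.78 - 1.29 = -0.51
Common difference d = -0.51.
First term a = 1.8.
Formula: S_i = 1.80 - 0.51*i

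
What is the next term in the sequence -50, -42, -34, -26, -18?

Differences: -42 - -50 = 8
This is an arithmetic sequence with common difference d = 8.
Next term = -18 + 8 = -10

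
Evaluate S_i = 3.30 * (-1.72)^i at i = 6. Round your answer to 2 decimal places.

S_6 = 3.3 * (-1.72)^6 ≈ 3.3 * 25.8923 ≈ 85.44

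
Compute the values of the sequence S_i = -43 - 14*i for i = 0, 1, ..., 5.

This is an arithmetic sequence.
i=0: S_0 = -43 + -14*0 = -43
i=1: S_1 = -43 + -14*1 = -57
i=2: S_2 = -43 + -14*2 = -71
i=3: S_3 = -43 + -14*3 = -85
i=4: S_4 = -43 + -14*4 = -99
i=5: S_5 = -43 + -14*5 = -113
The first 6 terms are: [-43, -57, -71, -85, -99, -113]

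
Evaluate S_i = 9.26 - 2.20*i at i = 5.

S_5 = 9.26 + -2.2*5 = 9.26 + -11.0 = -1.74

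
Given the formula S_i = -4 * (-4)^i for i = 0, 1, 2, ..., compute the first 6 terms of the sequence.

This is a geometric sequence.
i=0: S_0 = -4 * (-4)^0 = -4
i=1: S_1 = -4 * (-4)^1 = 16
i=2: S_2 = -4 * (-4)^2 = -64
i=3: S_3 = -4 * (-4)^3 = 256
i=4: S_4 = -4 * (-4)^4 = -1024
i=5: S_5 = -4 * (-4)^5 = 4096
The first 6 terms are: [-4, 16, -64, 256, -1024, 4096]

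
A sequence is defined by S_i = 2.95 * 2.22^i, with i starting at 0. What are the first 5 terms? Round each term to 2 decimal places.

This is a geometric sequence.
i=0: S_0 = 2.95 * 2.22^0 = 2.95
i=1: S_1 = 2.95 * 2.22^1 ≈ 6.55
i=2: S_2 = 2.95 * 2.22^2 ≈ 14.54
i=3: S_3 = 2.95 * 2.22^3 ≈ 32.28
i=4: S_4 = 2.95 * 2.22^4 ≈ 71.65
The first 5 terms are: [2.95, 6.55, 14.54, 32.28, 71.65]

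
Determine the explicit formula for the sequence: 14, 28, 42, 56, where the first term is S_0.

Check differences: 28 - 14 = 14
42 - 28 = 14
Common difference d = 14.
First term a = 14.
Formula: S_i = 14 + 14*i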